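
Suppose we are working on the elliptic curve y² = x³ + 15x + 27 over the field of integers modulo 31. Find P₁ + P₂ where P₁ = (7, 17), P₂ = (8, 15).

(7, 17) + (8, 15). λ = (15 - 17)/(8 - 7) ≡ 29/1 mod 31. 1⁻¹ ≡ 1 (mod 31), so λ ≡ 29.
  x = λ² - 7 - 8 = 841 - 15 ≡ 20; y = λ·(7 - 20) - 17 ≡ 9. → (20, 9)

(20, 9)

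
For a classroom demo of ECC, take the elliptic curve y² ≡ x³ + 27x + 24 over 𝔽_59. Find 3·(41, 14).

Write Q = (41, 14).
Repeated addition: build up to 3Q.
2Q: tangent at (41, 14): λ = (3·41² + 27)/(2·14) ≡ 55/28. 28⁻¹ ≡ 19 (mod 59), so λ ≡ 55·19 ≡ 42.
  x = λ² - 41 - 41 = 1764 - 82 ≡ 30; y = λ·(41 - 30) - 14 ≡ 35. → (30, 35)
3Q: (30, 35) + (41, 14). λ = (14 - 35)/(41 - 30) ≡ 38/11 mod 59. 11⁻¹ ≡ 43 (mod 59), so λ ≡ 41.
  x = λ² - 30 - 41 = 1681 - 71 ≡ 17; y = λ·(30 - 17) - 35 ≡ 26. → (17, 26)

(17, 26)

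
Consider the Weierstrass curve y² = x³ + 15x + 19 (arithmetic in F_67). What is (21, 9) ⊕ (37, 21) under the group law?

(21, 9) + (37, 21). λ = (21 - 9)/(37 - 21) ≡ 12/16 mod 67. 16⁻¹ ≡ 21 (mod 67) since 16·21 = 336 ≡ 1, so λ ≡ 51.
  x = λ² - 21 - 37 = 2601 - 58 ≡ 64; y = λ·(21 - 64) - 9 ≡ 9. → (64, 9)

(64, 9)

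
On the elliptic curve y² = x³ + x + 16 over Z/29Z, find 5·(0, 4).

Write Q = (0, 4).
Repeated addition: build up to 5Q.
2Q: tangent at (0, 4): λ = (3·0² + 1)/(2·4) ≡ 1/8. 8⁻¹ ≡ 11 (mod 29) since 8·11 = 88 ≡ 1, so λ ≡ 1·11 ≡ 11.
  x = λ² - 0 - 0 = 121 - 0 ≡ 5; y = λ·(0 - 5) - 4 ≡ 28. → (5, 28)
3Q: (5, 28) + (0, 4). λ = (4 - 28)/(0 - 5) ≡ 5/24 mod 29. 24⁻¹ ≡ 23 (mod 29) since 24·23 = 552 ≡ 1, so λ ≡ 28.
  x = λ² - 5 - 0 = 784 - 5 ≡ 25; y = λ·(5 - 25) - 28 ≡ 21. → (25, 21)
4Q: (25, 21) + (0, 4). λ = (4 - 21)/(0 - 25) ≡ 12/4 mod 29. 4⁻¹ ≡ 22 (mod 29), so λ ≡ 3.
  x = λ² - 25 - 0 = 9 - 25 ≡ 13; y = λ·(25 - 13) - 21 ≡ 15. → (13, 15)
5Q: (13, 15) + (0, 4). λ = (4 - 15)/(0 - 13) ≡ 18/16 mod 29. 16⁻¹ ≡ 20 (mod 29), so λ ≡ 12.
  x = λ² - 13 - 0 = 144 - 13 ≡ 15; y = λ·(13 - 15) - 15 ≡ 19. → (15, 19)

(15, 19)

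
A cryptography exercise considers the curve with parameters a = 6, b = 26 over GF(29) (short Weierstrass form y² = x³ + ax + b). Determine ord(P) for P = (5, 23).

9

2P: tangent at (5, 23): λ = (3·5² + 6)/(2·23) ≡ 23/17. 17⁻¹ ≡ 12 (mod 29), so λ ≡ 23·12 ≡ 15.
  x = λ² - 5 - 5 = 225 - 10 ≡ 12; y = λ·(5 - 12) - 23 ≡ 17. → (12, 17)
3P: (12, 17) + (5, 23). λ = (23 - 17)/(5 - 12) ≡ 6/22 mod 29. 22⁻¹ ≡ 4 (mod 29) since 22·4 = 88 ≡ 1, so λ ≡ 24.
  x = λ² - 12 - 5 = 576 - 17 ≡ 8; y = λ·(12 - 8) - 17 ≡ 21. → (8, 21)
4P: (8, 21) + (5, 23). λ = (23 - 21)/(5 - 8) ≡ 2/26 mod 29. 26⁻¹ ≡ 19 (mod 29), so λ ≡ 9.
  x = λ² - 8 - 5 = 81 - 13 ≡ 10; y = λ·(8 - 10) - 21 ≡ 19. → (10, 19)
5P: (10, 19) + (5, 23). λ = (23 - 19)/(5 - 10) ≡ 4/24 mod 29. 24⁻¹ ≡ 23 (mod 29), so λ ≡ 5.
  x = λ² - 10 - 5 = 25 - 15 ≡ 10; y = λ·(10 - 10) - 19 ≡ 10. → (10, 10)
6P: (10, 10) + (5, 23). λ = (23 - 10)/(5 - 10) ≡ 13/24 mod 29. 24⁻¹ ≡ 23 (mod 29), so λ ≡ 9.
  x = λ² - 10 - 5 = 81 - 15 ≡ 8; y = λ·(10 - 8) - 10 ≡ 8. → (8, 8)
7P: (8, 8) + (5, 23). λ = (23 - 8)/(5 - 8) ≡ 15/26 mod 29. 26⁻¹ ≡ 19 (mod 29) since 26·19 = 494 ≡ 1, so λ ≡ 24.
  x = λ² - 8 - 5 = 576 - 13 ≡ 12; y = λ·(8 - 12) - 8 ≡ 12. → (12, 12)
8P: (12, 12) + (5, 23). λ = (23 - 12)/(5 - 12) ≡ 11/22 mod 29. 22⁻¹ ≡ 4 (mod 29), so λ ≡ 15.
  x = λ² - 12 - 5 = 225 - 17 ≡ 5; y = λ·(12 - 5) - 12 ≡ 6. → (5, 6)
9P: (5, 6) + (5, 23): same x and y₁ ≡ -y₂, so the sum is O.
9P = O, so the order is 9.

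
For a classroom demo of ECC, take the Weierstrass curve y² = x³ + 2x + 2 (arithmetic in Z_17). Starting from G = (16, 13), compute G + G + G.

Repeated addition: build up to 3G.
2G: tangent at (16, 13): λ = (3·16² + 2)/(2·13) ≡ 5/9. 9⁻¹ ≡ 2 (mod 17), so λ ≡ 5·2 ≡ 10.
  x = λ² - 16 - 16 = 100 - 32 ≡ 0; y = λ·(16 - 0) - 13 ≡ 11. → (0, 11)
3G: (0, 11) + (16, 13). λ = (13 - 11)/(16 - 0) ≡ 2/16 mod 17. 16⁻¹ ≡ 16 (mod 17), so λ ≡ 15.
  x = λ² - 0 - 16 = 225 - 16 ≡ 5; y = λ·(0 - 5) - 11 ≡ 16. → (5, 16)

(5, 16)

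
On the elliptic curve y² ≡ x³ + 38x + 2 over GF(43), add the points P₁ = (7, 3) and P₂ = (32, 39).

(7, 3) + (32, 39). λ = (39 - 3)/(32 - 7) ≡ 36/25 mod 43. 25⁻¹ ≡ 31 (mod 43) since 25·31 = 775 ≡ 1, so λ ≡ 41.
  x = λ² - 7 - 32 = 1681 - 39 ≡ 8; y = λ·(7 - 8) - 3 ≡ 42. → (8, 42)

(8, 42)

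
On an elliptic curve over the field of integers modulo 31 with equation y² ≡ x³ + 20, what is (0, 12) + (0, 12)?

(0, 19)

tangent at (0, 12): λ = (3·0² + 0)/(2·12) ≡ 0/24. 24⁻¹ ≡ 22 (mod 31), so λ ≡ 0·22 ≡ 0.
  x = λ² - 0 - 0 = 0 - 0 ≡ 0; y = λ·(0 - 0) - 12 ≡ 19. → (0, 19)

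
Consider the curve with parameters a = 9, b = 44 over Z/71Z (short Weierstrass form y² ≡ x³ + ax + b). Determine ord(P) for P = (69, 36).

5

2P: tangent at (69, 36): λ = (3·69² + 9)/(2·36) ≡ 21/1. 1⁻¹ ≡ 1 (mod 71), so λ ≡ 21·1 ≡ 21.
  x = λ² - 69 - 69 = 441 - 138 ≡ 19; y = λ·(69 - 19) - 36 ≡ 20. → (19, 20)
3P: (19, 20) + (69, 36). λ = (36 - 20)/(69 - 19) ≡ 16/50 mod 71. 50⁻¹ ≡ 27 (mod 71), so λ ≡ 6.
  x = λ² - 19 - 69 = 36 - 88 ≡ 19; y = λ·(19 - 19) - 20 ≡ 51. → (19, 51)
4P: (19, 51) + (69, 36). λ = (36 - 51)/(69 - 19) ≡ 56/50 mod 71. 50⁻¹ ≡ 27 (mod 71), so λ ≡ 21.
  x = λ² - 19 - 69 = 441 - 88 ≡ 69; y = λ·(19 - 69) - 51 ≡ 35. → (69, 35)
5P: (69, 35) + (69, 36): same x and y₁ ≡ -y₂, so the sum is the point at infinity.
5P = the point at infinity, so the order is 5.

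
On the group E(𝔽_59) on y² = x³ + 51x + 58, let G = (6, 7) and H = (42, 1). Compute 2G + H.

(5, 54)

First 2G:
Repeated addition: build up to 2G.
2G: tangent at (6, 7): λ = (3·6² + 51)/(2·7) ≡ 41/14. 14⁻¹ ≡ 38 (mod 59), so λ ≡ 41·38 ≡ 24.
  x = λ² - 6 - 6 = 576 - 12 ≡ 33; y = λ·(6 - 33) - 7 ≡ 53. → (33, 53)
2G = (33, 53).
Finally 2G + H:
(33, 53) + (42, 1). λ = (1 - 53)/(42 - 33) ≡ 7/9 mod 59. 9⁻¹ ≡ 46 (mod 59) since 9·46 = 414 ≡ 1, so λ ≡ 27.
  x = λ² - 33 - 42 = 729 - 75 ≡ 5; y = λ·(33 - 5) - 53 ≡ 54. → (5, 54)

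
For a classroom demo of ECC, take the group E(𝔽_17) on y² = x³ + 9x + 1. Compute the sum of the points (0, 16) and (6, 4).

(0, 16) + (6, 4). λ = (4 - 16)/(6 - 0) ≡ 5/6 mod 17. 6⁻¹ ≡ 3 (mod 17), so λ ≡ 15.
  x = λ² - 0 - 6 = 225 - 6 ≡ 15; y = λ·(0 - 15) - 16 ≡ 14. → (15, 14)

(15, 14)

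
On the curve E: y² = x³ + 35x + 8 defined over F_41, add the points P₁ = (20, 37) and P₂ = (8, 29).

(18, 19)

(20, 37) + (8, 29). λ = (29 - 37)/(8 - 20) ≡ 33/29 mod 41. 29⁻¹ ≡ 17 (mod 41), so λ ≡ 28.
  x = λ² - 20 - 8 = 784 - 28 ≡ 18; y = λ·(20 - 18) - 37 ≡ 19. → (18, 19)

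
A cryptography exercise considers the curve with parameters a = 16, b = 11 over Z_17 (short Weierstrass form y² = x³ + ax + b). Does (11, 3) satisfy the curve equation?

no

y² = 3² ≡ 9; x³ + 16x + 11 = 1518 ≡ 5 (mod 17). 9 ≠ 5.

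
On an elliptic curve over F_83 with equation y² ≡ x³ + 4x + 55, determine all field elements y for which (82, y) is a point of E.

x³ + 4x + 55 = 551751 ≡ 50 (mod 83).
50 is a non-residue mod 83; no y exists.

none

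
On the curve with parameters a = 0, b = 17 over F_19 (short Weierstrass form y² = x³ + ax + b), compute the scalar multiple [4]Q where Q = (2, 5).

(2, 5)

Repeated addition: build up to 4Q.
2Q: tangent at (2, 5): λ = (3·2² + 0)/(2·5) ≡ 12/10. 10⁻¹ ≡ 2 (mod 19), so λ ≡ 12·2 ≡ 5.
  x = λ² - 2 - 2 = 25 - 4 ≡ 2; y = λ·(2 - 2) - 5 ≡ 14. → (2, 14)
3Q: (2, 14) + (2, 5): same x and y₁ ≡ -y₂, so the sum is 𝒪.
4Q: 𝒪 + (2, 5) = (2, 5) (identity).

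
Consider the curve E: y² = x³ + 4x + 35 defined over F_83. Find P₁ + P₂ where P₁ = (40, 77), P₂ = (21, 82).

(20, 75)

(40, 77) + (21, 82). λ = (82 - 77)/(21 - 40) ≡ 5/64 mod 83. 64⁻¹ ≡ 48 (mod 83), so λ ≡ 74.
  x = λ² - 40 - 21 = 5476 - 61 ≡ 20; y = λ·(40 - 20) - 77 ≡ 75. → (20, 75)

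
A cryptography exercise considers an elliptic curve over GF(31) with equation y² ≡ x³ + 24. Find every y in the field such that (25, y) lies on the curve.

5, 26

x³ + 0x + 24 = 15649 ≡ 25 (mod 31).
Square roots of 25 mod 31: 5 and 26 (since 5² = 25 ≡ 25).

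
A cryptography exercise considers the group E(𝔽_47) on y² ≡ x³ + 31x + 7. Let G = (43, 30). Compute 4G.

Double-and-add on 4 = (100)₂. Start with G = (43, 30) for the leading 1-bit.
double: tangent at (43, 30): λ = (3·43² + 31)/(2·30) ≡ 32/13. 13⁻¹ ≡ 29 (mod 47) since 13·29 = 377 ≡ 1, so λ ≡ 32·29 ≡ 35.
  x = λ² - 43 - 43 = 1225 - 86 ≡ 11; y = λ·(43 - 11) - 30 ≡ 9. → (11, 9)
double: tangent at (11, 9): λ = (3·11² + 31)/(2·9) ≡ 18/18. 18⁻¹ ≡ 34 (mod 47), so λ ≡ 18·34 ≡ 1.
  x = λ² - 11 - 11 = 1 - 22 ≡ 26; y = λ·(11 - 26) - 9 ≡ 23. → (26, 23)

(26, 23)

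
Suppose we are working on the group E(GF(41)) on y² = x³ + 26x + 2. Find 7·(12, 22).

Write P = (12, 22).
Double-and-add on 7 = (111)₂. Start with P = (12, 22) for the leading 1-bit.
double: tangent at (12, 22): λ = (3·12² + 26)/(2·22) ≡ 7/3. 3⁻¹ ≡ 14 (mod 41) since 3·14 = 42 ≡ 1, so λ ≡ 7·14 ≡ 16.
  x = λ² - 12 - 12 = 256 - 24 ≡ 27; y = λ·(12 - 27) - 22 ≡ 25. → (27, 25)
add P: (27, 25) + (12, 22). λ = (22 - 25)/(12 - 27) ≡ 38/26 mod 41. 26⁻¹ ≡ 30 (mod 41), so λ ≡ 33.
  x = λ² - 27 - 12 = 1089 - 39 ≡ 25; y = λ·(27 - 25) - 25 ≡ 0. → (25, 0)
double: (25, 0) + (25, 0): same x and y₁ ≡ -y₂, so the sum is ∞.
add P: ∞ + (12, 22) = (12, 22) (identity).

(12, 22)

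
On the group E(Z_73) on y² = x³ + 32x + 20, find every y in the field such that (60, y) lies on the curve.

x³ + 32x + 20 = 217940 ≡ 35 (mod 73).
Square roots of 35 mod 73: 20 and 53 (since 20² = 400 ≡ 35).

20, 53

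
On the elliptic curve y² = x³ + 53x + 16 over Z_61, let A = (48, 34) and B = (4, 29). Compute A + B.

(57, 44)

(48, 34) + (4, 29). λ = (29 - 34)/(4 - 48) ≡ 56/17 mod 61. 17⁻¹ ≡ 18 (mod 61), so λ ≡ 32.
  x = λ² - 48 - 4 = 1024 - 52 ≡ 57; y = λ·(48 - 57) - 34 ≡ 44. → (57, 44)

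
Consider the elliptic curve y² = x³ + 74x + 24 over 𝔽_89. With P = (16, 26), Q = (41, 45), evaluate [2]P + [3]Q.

First 2P:
Repeated addition: build up to 2P.
2P: tangent at (16, 26): λ = (3·16² + 74)/(2·26) ≡ 41/52. 52⁻¹ ≡ 12 (mod 89), so λ ≡ 41·12 ≡ 47.
  x = λ² - 16 - 16 = 2209 - 32 ≡ 41; y = λ·(16 - 41) - 26 ≡ 45. → (41, 45)
2P = (41, 45).
Next 3Q:
Repeated addition: build up to 3Q.
2Q: tangent at (41, 45): λ = (3·41² + 74)/(2·45) ≡ 44/1. 1⁻¹ ≡ 1 (mod 89), so λ ≡ 44·1 ≡ 44.
  x = λ² - 41 - 41 = 1936 - 82 ≡ 74; y = λ·(41 - 74) - 45 ≡ 16. → (74, 16)
3Q: (74, 16) + (41, 45). λ = (45 - 16)/(41 - 74) ≡ 29/56 mod 89. 56⁻¹ ≡ 62 (mod 89) since 56·62 = 3472 ≡ 1, so λ ≡ 18.
  x = λ² - 74 - 41 = 324 - 115 ≡ 31; y = λ·(74 - 31) - 16 ≡ 46. → (31, 46)
3Q = (31, 46).
Finally 2P + 3Q:
(41, 45) + (31, 46). λ = (46 - 45)/(31 - 41) ≡ 1/79 mod 89. 79⁻¹ ≡ 80 (mod 89), so λ ≡ 80.
  x = λ² - 41 - 31 = 6400 - 72 ≡ 9; y = λ·(41 - 9) - 45 ≡ 23. → (9, 23)

(9, 23)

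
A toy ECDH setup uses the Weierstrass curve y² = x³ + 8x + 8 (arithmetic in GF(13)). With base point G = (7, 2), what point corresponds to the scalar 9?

Repeated addition: build up to 9G.
2G: tangent at (7, 2): λ = (3·7² + 8)/(2·2) ≡ 12/4. 4⁻¹ ≡ 10 (mod 13) since 4·10 = 40 ≡ 1, so λ ≡ 12·10 ≡ 3.
  x = λ² - 7 - 7 = 9 - 14 ≡ 8; y = λ·(7 - 8) - 2 ≡ 8. → (8, 8)
3G: (8, 8) + (7, 2). λ = (2 - 8)/(7 - 8) ≡ 7/12 mod 13. 12⁻¹ ≡ 12 (mod 13) since 12·12 = 144 ≡ 1, so λ ≡ 6.
  x = λ² - 8 - 7 = 36 - 15 ≡ 8; y = λ·(8 - 8) - 8 ≡ 5. → (8, 5)
4G: (8, 5) + (7, 2). λ = (2 - 5)/(7 - 8) ≡ 10/12 mod 13. 12⁻¹ ≡ 12 (mod 13), so λ ≡ 3.
  x = λ² - 8 - 7 = 9 - 15 ≡ 7; y = λ·(8 - 7) - 5 ≡ 11. → (7, 11)
5G: (7, 11) + (7, 2): same x and y₁ ≡ -y₂, so the sum is the point at infinity.
6G: the point at infinity + (7, 2) = (7, 2) (identity).
7G: tangent at (7, 2): λ = (3·7² + 8)/(2·2) ≡ 12/4. 4⁻¹ ≡ 10 (mod 13), so λ ≡ 12·10 ≡ 3.
  x = λ² - 7 - 7 = 9 - 14 ≡ 8; y = λ·(7 - 8) - 2 ≡ 8. → (8, 8)
8G: (8, 8) + (7, 2). λ = (2 - 8)/(7 - 8) ≡ 7/12 mod 13. 12⁻¹ ≡ 12 (mod 13) since 12·12 = 144 ≡ 1, so λ ≡ 6.
  x = λ² - 8 - 7 = 36 - 15 ≡ 8; y = λ·(8 - 8) - 8 ≡ 5. → (8, 5)
9G: (8, 5) + (7, 2). λ = (2 - 5)/(7 - 8) ≡ 10/12 mod 13. 12⁻¹ ≡ 12 (mod 13) since 12·12 = 144 ≡ 1, so λ ≡ 3.
  x = λ² - 8 - 7 = 9 - 15 ≡ 7; y = λ·(8 - 7) - 5 ≡ 11. → (7, 11)

(7, 11)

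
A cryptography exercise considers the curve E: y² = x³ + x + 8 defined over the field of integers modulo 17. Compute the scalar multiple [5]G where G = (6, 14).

Double-and-add on 5 = (101)₂. Start with G = (6, 14) for the leading 1-bit.
double: tangent at (6, 14): λ = (3·6² + 1)/(2·14) ≡ 7/11. 11⁻¹ ≡ 14 (mod 17), so λ ≡ 7·14 ≡ 13.
  x = λ² - 6 - 6 = 169 - 12 ≡ 4; y = λ·(6 - 4) - 14 ≡ 12. → (4, 12)
double: tangent at (4, 12): λ = (3·4² + 1)/(2·12) ≡ 15/7. 7⁻¹ ≡ 5 (mod 17), so λ ≡ 15·5 ≡ 7.
  x = λ² - 4 - 4 = 49 - 8 ≡ 7; y = λ·(4 - 7) - 12 ≡ 1. → (7, 1)
add G: (7, 1) + (6, 14). λ = (14 - 1)/(6 - 7) ≡ 13/16 mod 17. 16⁻¹ ≡ 16 (mod 17), so λ ≡ 4.
  x = λ² - 7 - 6 = 16 - 13 ≡ 3; y = λ·(7 - 3) - 1 ≡ 15. → (3, 15)

(3, 15)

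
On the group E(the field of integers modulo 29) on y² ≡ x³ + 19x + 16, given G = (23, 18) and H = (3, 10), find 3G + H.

(22, 27)

First 3G:
Repeated addition: build up to 3G.
2G: tangent at (23, 18): λ = (3·23² + 19)/(2·18) ≡ 11/7. 7⁻¹ ≡ 25 (mod 29), so λ ≡ 11·25 ≡ 14.
  x = λ² - 23 - 23 = 196 - 46 ≡ 5; y = λ·(23 - 5) - 18 ≡ 2. → (5, 2)
3G: (5, 2) + (23, 18). λ = (18 - 2)/(23 - 5) ≡ 16/18 mod 29. 18⁻¹ ≡ 21 (mod 29), so λ ≡ 17.
  x = λ² - 5 - 23 = 289 - 28 ≡ 0; y = λ·(5 - 0) - 2 ≡ 25. → (0, 25)
3G = (0, 25).
Finally 3G + H:
(0, 25) + (3, 10). λ = (10 - 25)/(3 - 0) ≡ 14/3 mod 29. 3⁻¹ ≡ 10 (mod 29), so λ ≡ 24.
  x = λ² - 0 - 3 = 576 - 3 ≡ 22; y = λ·(0 - 22) - 25 ≡ 27. → (22, 27)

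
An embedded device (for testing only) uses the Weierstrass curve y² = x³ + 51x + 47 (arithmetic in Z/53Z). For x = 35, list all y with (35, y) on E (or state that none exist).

9, 44

x³ + 51x + 47 = 44707 ≡ 28 (mod 53).
Square roots of 28 mod 53: 9 and 44 (since 9² = 81 ≡ 28).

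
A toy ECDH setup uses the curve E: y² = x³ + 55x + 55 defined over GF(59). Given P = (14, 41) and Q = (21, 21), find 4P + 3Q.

First 4P:
Double-and-add on 4 = (100)₂. Start with P = (14, 41) for the leading 1-bit.
double: tangent at (14, 41): λ = (3·14² + 55)/(2·41) ≡ 53/23. 23⁻¹ ≡ 18 (mod 59) since 23·18 = 414 ≡ 1, so λ ≡ 53·18 ≡ 10.
  x = λ² - 14 - 14 = 100 - 28 ≡ 13; y = λ·(14 - 13) - 41 ≡ 28. → (13, 28)
double: tangent at (13, 28): λ = (3·13² + 55)/(2·28) ≡ 31/56. 56⁻¹ ≡ 39 (mod 59), so λ ≡ 31·39 ≡ 29.
  x = λ² - 13 - 13 = 841 - 26 ≡ 48; y = λ·(13 - 48) - 28 ≡ 19. → (48, 19)
4P = (48, 19).
Next 3Q:
Repeated addition: build up to 3Q.
2Q: tangent at (21, 21): λ = (3·21² + 55)/(2·21) ≡ 21/42. 42⁻¹ ≡ 52 (mod 59) since 42·52 = 2184 ≡ 1, so λ ≡ 21·52 ≡ 30.
  x = λ² - 21 - 21 = 900 - 42 ≡ 32; y = λ·(21 - 32) - 21 ≡ 3. → (32, 3)
3Q: (32, 3) + (21, 21). λ = (21 - 3)/(21 - 32) ≡ 18/48 mod 59. 48⁻¹ ≡ 16 (mod 59), so λ ≡ 52.
  x = λ² - 32 - 21 = 2704 - 53 ≡ 55; y = λ·(32 - 55) - 3 ≡ 40. → (55, 40)
3Q = (55, 40).
Finally 4P + 3Q:
(48, 19) + (55, 40). λ = (40 - 19)/(55 - 48) ≡ 21/7 mod 59. 7⁻¹ ≡ 17 (mod 59) since 7·17 = 119 ≡ 1, so λ ≡ 3.
  x = λ² - 48 - 55 = 9 - 103 ≡ 24; y = λ·(48 - 24) - 19 ≡ 53. → (24, 53)

(24, 53)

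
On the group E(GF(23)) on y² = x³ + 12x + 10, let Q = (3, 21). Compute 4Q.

(19, 6)

Double-and-add on 4 = (100)₂. Start with Q = (3, 21) for the leading 1-bit.
double: tangent at (3, 21): λ = (3·3² + 12)/(2·21) ≡ 16/19. 19⁻¹ ≡ 17 (mod 23), so λ ≡ 16·17 ≡ 19.
  x = λ² - 3 - 3 = 361 - 6 ≡ 10; y = λ·(3 - 10) - 21 ≡ 7. → (10, 7)
double: tangent at (10, 7): λ = (3·10² + 12)/(2·7) ≡ 13/14. 14⁻¹ ≡ 5 (mod 23), so λ ≡ 13·5 ≡ 19.
  x = λ² - 10 - 10 = 361 - 20 ≡ 19; y = λ·(10 - 19) - 7 ≡ 6. → (19, 6)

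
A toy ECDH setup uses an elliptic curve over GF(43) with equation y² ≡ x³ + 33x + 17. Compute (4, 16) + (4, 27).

O

The two points share x = 4 and their y-coordinates satisfy 16 + 27 ≡ 0 (mod 43), so they are inverses. Their sum is 𝒪.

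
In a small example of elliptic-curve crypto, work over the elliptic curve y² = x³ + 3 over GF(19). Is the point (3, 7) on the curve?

y² = 7² ≡ 11; x³ + 0x + 3 = 30 ≡ 11 (mod 19). 11 = 11.

yes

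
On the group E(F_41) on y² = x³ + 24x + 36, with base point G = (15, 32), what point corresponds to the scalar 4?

(30, 9)

Double-and-add on 4 = (100)₂. Start with G = (15, 32) for the leading 1-bit.
double: tangent at (15, 32): λ = (3·15² + 24)/(2·32) ≡ 2/23. 23⁻¹ ≡ 25 (mod 41) since 23·25 = 575 ≡ 1, so λ ≡ 2·25 ≡ 9.
  x = λ² - 15 - 15 = 81 - 30 ≡ 10; y = λ·(15 - 10) - 32 ≡ 13. → (10, 13)
double: tangent at (10, 13): λ = (3·10² + 24)/(2·13) ≡ 37/26. 26⁻¹ ≡ 30 (mod 41), so λ ≡ 37·30 ≡ 3.
  x = λ² - 10 - 10 = 9 - 20 ≡ 30; y = λ·(10 - 30) - 13 ≡ 9. → (30, 9)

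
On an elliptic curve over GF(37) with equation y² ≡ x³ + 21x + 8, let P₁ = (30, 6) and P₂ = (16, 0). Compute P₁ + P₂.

(30, 6) + (16, 0). λ = (0 - 6)/(16 - 30) ≡ 31/23 mod 37. 23⁻¹ ≡ 29 (mod 37), so λ ≡ 11.
  x = λ² - 30 - 16 = 121 - 46 ≡ 1; y = λ·(30 - 1) - 6 ≡ 17. → (1, 17)

(1, 17)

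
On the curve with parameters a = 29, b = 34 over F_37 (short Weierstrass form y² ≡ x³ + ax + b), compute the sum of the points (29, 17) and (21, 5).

(29, 17) + (21, 5). λ = (5 - 17)/(21 - 29) ≡ 25/29 mod 37. 29⁻¹ ≡ 23 (mod 37), so λ ≡ 20.
  x = λ² - 29 - 21 = 400 - 50 ≡ 17; y = λ·(29 - 17) - 17 ≡ 1. → (17, 1)

(17, 1)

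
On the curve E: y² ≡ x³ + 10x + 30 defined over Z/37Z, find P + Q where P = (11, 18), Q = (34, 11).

(11, 18) + (34, 11). λ = (11 - 18)/(34 - 11) ≡ 30/23 mod 37. 23⁻¹ ≡ 29 (mod 37) since 23·29 = 667 ≡ 1, so λ ≡ 19.
  x = λ² - 11 - 34 = 361 - 45 ≡ 20; y = λ·(11 - 20) - 18 ≡ 33. → (20, 33)

(20, 33)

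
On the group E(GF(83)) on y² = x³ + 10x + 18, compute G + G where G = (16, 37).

(27, 47)

tangent at (16, 37): λ = (3·16² + 10)/(2·37) ≡ 31/74. 74⁻¹ ≡ 46 (mod 83) since 74·46 = 3404 ≡ 1, so λ ≡ 31·46 ≡ 15.
  x = λ² - 16 - 16 = 225 - 32 ≡ 27; y = λ·(16 - 27) - 37 ≡ 47. → (27, 47)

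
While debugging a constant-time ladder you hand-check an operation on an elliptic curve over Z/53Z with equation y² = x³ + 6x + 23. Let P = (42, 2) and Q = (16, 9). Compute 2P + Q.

First 2P:
Repeated addition: build up to 2P.
2P: tangent at (42, 2): λ = (3·42² + 6)/(2·2) ≡ 51/4. 4⁻¹ ≡ 40 (mod 53) since 4·40 = 160 ≡ 1, so λ ≡ 51·40 ≡ 26.
  x = λ² - 42 - 42 = 676 - 84 ≡ 9; y = λ·(42 - 9) - 2 ≡ 8. → (9, 8)
2P = (9, 8).
Finally 2P + Q:
(9, 8) + (16, 9). λ = (9 - 8)/(16 - 9) ≡ 1/7 mod 53. 7⁻¹ ≡ 38 (mod 53), so λ ≡ 38.
  x = λ² - 9 - 16 = 1444 - 25 ≡ 41; y = λ·(9 - 41) - 8 ≡ 48. → (41, 48)

(41, 48)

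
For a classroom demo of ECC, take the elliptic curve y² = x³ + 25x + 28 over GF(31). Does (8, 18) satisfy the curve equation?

y² = 18² ≡ 14; x³ + 25x + 28 = 740 ≡ 27 (mod 31). 14 ≠ 27.

no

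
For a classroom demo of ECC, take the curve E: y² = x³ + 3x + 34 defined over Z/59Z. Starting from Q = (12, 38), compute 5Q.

(51, 18)

Repeated addition: build up to 5Q.
2Q: tangent at (12, 38): λ = (3·12² + 3)/(2·38) ≡ 22/17. 17⁻¹ ≡ 7 (mod 59) since 17·7 = 119 ≡ 1, so λ ≡ 22·7 ≡ 36.
  x = λ² - 12 - 12 = 1296 - 24 ≡ 33; y = λ·(12 - 33) - 38 ≡ 32. → (33, 32)
3Q: (33, 32) + (12, 38). λ = (38 - 32)/(12 - 33) ≡ 6/38 mod 59. 38⁻¹ ≡ 14 (mod 59), so λ ≡ 25.
  x = λ² - 33 - 12 = 625 - 45 ≡ 49; y = λ·(33 - 49) - 32 ≡ 40. → (49, 40)
4Q: (49, 40) + (12, 38). λ = (38 - 40)/(12 - 49) ≡ 57/22 mod 59. 22⁻¹ ≡ 51 (mod 59), so λ ≡ 16.
  x = λ² - 49 - 12 = 256 - 61 ≡ 18; y = λ·(49 - 18) - 40 ≡ 43. → (18, 43)
5Q: (18, 43) + (12, 38). λ = (38 - 43)/(12 - 18) ≡ 54/53 mod 59. 53⁻¹ ≡ 49 (mod 59) since 53·49 = 2597 ≡ 1, so λ ≡ 50.
  x = λ² - 18 - 12 = 2500 - 30 ≡ 51; y = λ·(18 - 51) - 43 ≡ 18. → (51, 18)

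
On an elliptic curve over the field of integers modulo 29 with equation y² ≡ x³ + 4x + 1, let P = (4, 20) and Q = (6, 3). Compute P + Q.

(26, 22)

(4, 20) + (6, 3). λ = (3 - 20)/(6 - 4) ≡ 12/2 mod 29. 2⁻¹ ≡ 15 (mod 29) since 2·15 = 30 ≡ 1, so λ ≡ 6.
  x = λ² - 4 - 6 = 36 - 10 ≡ 26; y = λ·(4 - 26) - 20 ≡ 22. → (26, 22)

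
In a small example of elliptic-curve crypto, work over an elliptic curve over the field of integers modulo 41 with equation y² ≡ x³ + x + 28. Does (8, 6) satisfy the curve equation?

y² = 6² ≡ 36; x³ + 1x + 28 = 548 ≡ 15 (mod 41). 36 ≠ 15.

no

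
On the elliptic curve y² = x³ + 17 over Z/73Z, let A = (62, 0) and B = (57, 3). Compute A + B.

(4, 9)

(62, 0) + (57, 3). λ = (3 - 0)/(57 - 62) ≡ 3/68 mod 73. 68⁻¹ ≡ 29 (mod 73) since 68·29 = 1972 ≡ 1, so λ ≡ 14.
  x = λ² - 62 - 57 = 196 - 119 ≡ 4; y = λ·(62 - 4) - 0 ≡ 9. → (4, 9)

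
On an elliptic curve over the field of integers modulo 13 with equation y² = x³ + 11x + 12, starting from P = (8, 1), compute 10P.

Repeated addition: build up to 10P.
2P: tangent at (8, 1): λ = (3·8² + 11)/(2·1) ≡ 8/2. 2⁻¹ ≡ 7 (mod 13) since 2·7 = 14 ≡ 1, so λ ≡ 8·7 ≡ 4.
  x = λ² - 8 - 8 = 16 - 16 ≡ 0; y = λ·(8 - 0) - 1 ≡ 5. → (0, 5)
3P: (0, 5) + (8, 1). λ = (1 - 5)/(8 - 0) ≡ 9/8 mod 13. 8⁻¹ ≡ 5 (mod 13) since 8·5 = 40 ≡ 1, so λ ≡ 6.
  x = λ² - 0 - 8 = 36 - 8 ≡ 2; y = λ·(0 - 2) - 5 ≡ 9. → (2, 9)
4P: (2, 9) + (8, 1). λ = (1 - 9)/(8 - 2) ≡ 5/6 mod 13. 6⁻¹ ≡ 11 (mod 13), so λ ≡ 3.
  x = λ² - 2 - 8 = 9 - 10 ≡ 12; y = λ·(2 - 12) - 9 ≡ 0. → (12, 0)
5P: (12, 0) + (8, 1). λ = (1 - 0)/(8 - 12) ≡ 1/9 mod 13. 9⁻¹ ≡ 3 (mod 13), so λ ≡ 3.
  x = λ² - 12 - 8 = 9 - 20 ≡ 2; y = λ·(12 - 2) - 0 ≡ 4. → (2, 4)
6P: (2, 4) + (8, 1). λ = (1 - 4)/(8 - 2) ≡ 10/6 mod 13. 6⁻¹ ≡ 11 (mod 13) since 6·11 = 66 ≡ 1, so λ ≡ 6.
  x = λ² - 2 - 8 = 36 - 10 ≡ 0; y = λ·(2 - 0) - 4 ≡ 8. → (0, 8)
7P: (0, 8) + (8, 1). λ = (1 - 8)/(8 - 0) ≡ 6/8 mod 13. 8⁻¹ ≡ 5 (mod 13) since 8·5 = 40 ≡ 1, so λ ≡ 4.
  x = λ² - 0 - 8 = 16 - 8 ≡ 8; y = λ·(0 - 8) - 8 ≡ 12. → (8, 12)
8P: (8, 12) + (8, 1): same x and y₁ ≡ -y₂, so the sum is ∞.
9P: ∞ + (8, 1) = (8, 1) (identity).
10P: tangent at (8, 1): λ = (3·8² + 11)/(2·1) ≡ 8/2. 2⁻¹ ≡ 7 (mod 13) since 2·7 = 14 ≡ 1, so λ ≡ 8·7 ≡ 4.
  x = λ² - 8 - 8 = 16 - 16 ≡ 0; y = λ·(8 - 0) - 1 ≡ 5. → (0, 5)

(0, 5)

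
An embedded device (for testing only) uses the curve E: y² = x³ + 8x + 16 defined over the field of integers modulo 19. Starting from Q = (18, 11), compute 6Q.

Repeated addition: build up to 6Q.
2Q: tangent at (18, 11): λ = (3·18² + 8)/(2·11) ≡ 11/3. 3⁻¹ ≡ 13 (mod 19), so λ ≡ 11·13 ≡ 10.
  x = λ² - 18 - 18 = 100 - 36 ≡ 7; y = λ·(18 - 7) - 11 ≡ 4. → (7, 4)
3Q: (7, 4) + (18, 11). λ = (11 - 4)/(18 - 7) ≡ 7/11 mod 19. 11⁻¹ ≡ 7 (mod 19), so λ ≡ 11.
  x = λ² - 7 - 18 = 121 - 25 ≡ 1; y = λ·(7 - 1) - 4 ≡ 5. → (1, 5)
4Q: (1, 5) + (18, 11). λ = (11 - 5)/(18 - 1) ≡ 6/17 mod 19. 17⁻¹ ≡ 9 (mod 19) since 17·9 = 153 ≡ 1, so λ ≡ 16.
  x = λ² - 1 - 18 = 256 - 19 ≡ 9; y = λ·(1 - 9) - 5 ≡ 0. → (9, 0)
5Q: (9, 0) + (18, 11). λ = (11 - 0)/(18 - 9) ≡ 11/9 mod 19. 9⁻¹ ≡ 17 (mod 19), so λ ≡ 16.
  x = λ² - 9 - 18 = 256 - 27 ≡ 1; y = λ·(9 - 1) - 0 ≡ 14. → (1, 14)
6Q: (1, 14) + (18, 11). λ = (11 - 14)/(18 - 1) ≡ 16/17 mod 19. 17⁻¹ ≡ 9 (mod 19) since 17·9 = 153 ≡ 1, so λ ≡ 11.
  x = λ² - 1 - 18 = 121 - 19 ≡ 7; y = λ·(1 - 7) - 14 ≡ 15. → (7, 15)

(7, 15)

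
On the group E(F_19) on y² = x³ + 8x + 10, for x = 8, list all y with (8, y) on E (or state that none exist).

x³ + 8x + 10 = 586 ≡ 16 (mod 19).
Square roots of 16 mod 19: 4 and 15 (since 4² = 16 ≡ 16).

4, 15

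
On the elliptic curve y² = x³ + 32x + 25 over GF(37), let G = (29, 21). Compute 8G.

Double-and-add on 8 = (1000)₂. Start with G = (29, 21) for the leading 1-bit.
double: tangent at (29, 21): λ = (3·29² + 32)/(2·21) ≡ 2/5. 5⁻¹ ≡ 15 (mod 37) since 5·15 = 75 ≡ 1, so λ ≡ 2·15 ≡ 30.
  x = λ² - 29 - 29 = 900 - 58 ≡ 28; y = λ·(29 - 28) - 21 ≡ 9. → (28, 9)
double: tangent at (28, 9): λ = (3·28² + 32)/(2·9) ≡ 16/18. 18⁻¹ ≡ 35 (mod 37), so λ ≡ 16·35 ≡ 5.
  x = λ² - 28 - 28 = 25 - 56 ≡ 6; y = λ·(28 - 6) - 9 ≡ 27. → (6, 27)
double: tangent at (6, 27): λ = (3·6² + 32)/(2·27) ≡ 29/17. 17⁻¹ ≡ 24 (mod 37) since 17·24 = 408 ≡ 1, so λ ≡ 29·24 ≡ 30.
  x = λ² - 6 - 6 = 900 - 12 ≡ 0; y = λ·(6 - 0) - 27 ≡ 5. → (0, 5)

(0, 5)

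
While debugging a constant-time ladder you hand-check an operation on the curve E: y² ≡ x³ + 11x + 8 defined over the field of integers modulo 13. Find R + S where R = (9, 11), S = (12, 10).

(9, 11) + (12, 10). λ = (10 - 11)/(12 - 9) ≡ 12/3 mod 13. 3⁻¹ ≡ 9 (mod 13), so λ ≡ 4.
  x = λ² - 9 - 12 = 16 - 21 ≡ 8; y = λ·(9 - 8) - 11 ≡ 6. → (8, 6)

(8, 6)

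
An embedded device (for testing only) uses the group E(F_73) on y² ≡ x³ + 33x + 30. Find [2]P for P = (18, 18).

tangent at (18, 18): λ = (3·18² + 33)/(2·18) ≡ 56/36. 36⁻¹ ≡ 71 (mod 73) since 36·71 = 2556 ≡ 1, so λ ≡ 56·71 ≡ 34.
  x = λ² - 18 - 18 = 1156 - 36 ≡ 25; y = λ·(18 - 25) - 18 ≡ 36. → (25, 36)

(25, 36)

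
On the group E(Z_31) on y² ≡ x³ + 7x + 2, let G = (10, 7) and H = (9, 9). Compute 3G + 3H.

First 3G:
Repeated addition: build up to 3G.
2G: tangent at (10, 7): λ = (3·10² + 7)/(2·7) ≡ 28/14. 14⁻¹ ≡ 20 (mod 31) since 14·20 = 280 ≡ 1, so λ ≡ 28·20 ≡ 2.
  x = λ² - 10 - 10 = 4 - 20 ≡ 15; y = λ·(10 - 15) - 7 ≡ 14. → (15, 14)
3G: (15, 14) + (10, 7). λ = (7 - 14)/(10 - 15) ≡ 24/26 mod 31. 26⁻¹ ≡ 6 (mod 31), so λ ≡ 20.
  x = λ² - 15 - 10 = 400 - 25 ≡ 3; y = λ·(15 - 3) - 14 ≡ 9. → (3, 9)
3G = (3, 9).
Next 3H:
Repeated addition: build up to 3H.
2H: tangent at (9, 9): λ = (3·9² + 7)/(2·9) ≡ 2/18. 18⁻¹ ≡ 19 (mod 31) since 18·19 = 342 ≡ 1, so λ ≡ 2·19 ≡ 7.
  x = λ² - 9 - 9 = 49 - 18 ≡ 0; y = λ·(9 - 0) - 9 ≡ 23. → (0, 23)
3H: (0, 23) + (9, 9). λ = (9 - 23)/(9 - 0) ≡ 17/9 mod 31. 9⁻¹ ≡ 7 (mod 31), so λ ≡ 26.
  x = λ² - 0 - 9 = 676 - 9 ≡ 16; y = λ·(0 - 16) - 23 ≡ 26. → (16, 26)
3H = (16, 26).
Finally 3G + 3H:
(3, 9) + (16, 26). λ = (26 - 9)/(16 - 3) ≡ 17/13 mod 31. 13⁻¹ ≡ 12 (mod 31), so λ ≡ 18.
  x = λ² - 3 - 16 = 324 - 19 ≡ 26; y = λ·(3 - 26) - 9 ≡ 11. → (26, 11)

(26, 11)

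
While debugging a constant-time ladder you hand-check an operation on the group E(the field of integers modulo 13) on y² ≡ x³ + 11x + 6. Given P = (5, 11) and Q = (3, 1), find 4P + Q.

O

First 4P:
Double-and-add on 4 = (100)₂. Start with P = (5, 11) for the leading 1-bit.
double: tangent at (5, 11): λ = (3·5² + 11)/(2·11) ≡ 8/9. 9⁻¹ ≡ 3 (mod 13), so λ ≡ 8·3 ≡ 11.
  x = λ² - 5 - 5 = 121 - 10 ≡ 7; y = λ·(5 - 7) - 11 ≡ 6. → (7, 6)
double: tangent at (7, 6): λ = (3·7² + 11)/(2·6) ≡ 2/12. 12⁻¹ ≡ 12 (mod 13) since 12·12 = 144 ≡ 1, so λ ≡ 2·12 ≡ 11.
  x = λ² - 7 - 7 = 121 - 14 ≡ 3; y = λ·(7 - 3) - 6 ≡ 12. → (3, 12)
4P = (3, 12).
Finally 4P + Q:
(3, 12) + (3, 1): same x and y₁ ≡ -y₂, so the sum is O.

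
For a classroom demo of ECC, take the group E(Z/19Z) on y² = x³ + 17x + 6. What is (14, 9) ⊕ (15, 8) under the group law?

(10, 6)

(14, 9) + (15, 8). λ = (8 - 9)/(15 - 14) ≡ 18/1 mod 19. 1⁻¹ ≡ 1 (mod 19), so λ ≡ 18.
  x = λ² - 14 - 15 = 324 - 29 ≡ 10; y = λ·(14 - 10) - 9 ≡ 6. → (10, 6)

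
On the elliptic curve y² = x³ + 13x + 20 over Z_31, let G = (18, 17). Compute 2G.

tangent at (18, 17): λ = (3·18² + 13)/(2·17) ≡ 24/3. 3⁻¹ ≡ 21 (mod 31), so λ ≡ 24·21 ≡ 8.
  x = λ² - 18 - 18 = 64 - 36 ≡ 28; y = λ·(18 - 28) - 17 ≡ 27. → (28, 27)

(28, 27)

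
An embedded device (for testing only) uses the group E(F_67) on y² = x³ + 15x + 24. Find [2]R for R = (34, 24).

tangent at (34, 24): λ = (3·34² + 15)/(2·24) ≡ 66/48. 48⁻¹ ≡ 7 (mod 67), so λ ≡ 66·7 ≡ 60.
  x = λ² - 34 - 34 = 3600 - 68 ≡ 48; y = λ·(34 - 48) - 24 ≡ 7. → (48, 7)

(48, 7)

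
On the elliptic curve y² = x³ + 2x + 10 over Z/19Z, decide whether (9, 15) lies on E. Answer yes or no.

yes

y² = 15² ≡ 16; x³ + 2x + 10 = 757 ≡ 16 (mod 19). 16 = 16.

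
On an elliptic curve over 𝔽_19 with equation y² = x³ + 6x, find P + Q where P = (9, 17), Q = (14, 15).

(9, 17) + (14, 15). λ = (15 - 17)/(14 - 9) ≡ 17/5 mod 19. 5⁻¹ ≡ 4 (mod 19) since 5·4 = 20 ≡ 1, so λ ≡ 11.
  x = λ² - 9 - 14 = 121 - 23 ≡ 3; y = λ·(9 - 3) - 17 ≡ 11. → (3, 11)

(3, 11)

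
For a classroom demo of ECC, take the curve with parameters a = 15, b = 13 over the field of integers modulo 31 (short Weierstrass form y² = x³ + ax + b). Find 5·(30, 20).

Write P = (30, 20).
Double-and-add on 5 = (101)₂. Start with P = (30, 20) for the leading 1-bit.
double: tangent at (30, 20): λ = (3·30² + 15)/(2·20) ≡ 18/9. 9⁻¹ ≡ 7 (mod 31) since 9·7 = 63 ≡ 1, so λ ≡ 18·7 ≡ 2.
  x = λ² - 30 - 30 = 4 - 60 ≡ 6; y = λ·(30 - 6) - 20 ≡ 28. → (6, 28)
double: tangent at (6, 28): λ = (3·6² + 15)/(2·28) ≡ 30/25. 25⁻¹ ≡ 5 (mod 31) since 25·5 = 125 ≡ 1, so λ ≡ 30·5 ≡ 26.
  x = λ² - 6 - 6 = 676 - 12 ≡ 13; y = λ·(6 - 13) - 28 ≡ 7. → (13, 7)
add P: (13, 7) + (30, 20). λ = (20 - 7)/(30 - 13) ≡ 13/17 mod 31. 17⁻¹ ≡ 11 (mod 31), so λ ≡ 19.
  x = λ² - 13 - 30 = 361 - 43 ≡ 8; y = λ·(13 - 8) - 7 ≡ 26. → (8, 26)

(8, 26)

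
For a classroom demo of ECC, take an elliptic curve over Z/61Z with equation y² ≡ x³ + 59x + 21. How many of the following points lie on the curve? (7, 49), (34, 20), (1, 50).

(7, 49): 49² ≡ 22, rhs ≡ 45 → off.
(34, 20): 20² ≡ 34, rhs ≡ 34 → on.
(1, 50): 50² ≡ 60, rhs ≡ 20 → off.

1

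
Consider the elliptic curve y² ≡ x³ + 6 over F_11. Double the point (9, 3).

(8, 10)

tangent at (9, 3): λ = (3·9² + 0)/(2·3) ≡ 1/6. 6⁻¹ ≡ 2 (mod 11), so λ ≡ 1·2 ≡ 2.
  x = λ² - 9 - 9 = 4 - 18 ≡ 8; y = λ·(9 - 8) - 3 ≡ 10. → (8, 10)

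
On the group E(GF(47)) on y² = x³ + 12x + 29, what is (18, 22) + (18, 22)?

(12, 31)

tangent at (18, 22): λ = (3·18² + 12)/(2·22) ≡ 44/44. 44⁻¹ ≡ 31 (mod 47), so λ ≡ 44·31 ≡ 1.
  x = λ² - 18 - 18 = 1 - 36 ≡ 12; y = λ·(18 - 12) - 22 ≡ 31. → (12, 31)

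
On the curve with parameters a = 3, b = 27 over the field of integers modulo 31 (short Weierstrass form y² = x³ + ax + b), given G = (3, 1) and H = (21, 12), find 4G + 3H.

First 4G:
Double-and-add on 4 = (100)₂. Start with G = (3, 1) for the leading 1-bit.
double: tangent at (3, 1): λ = (3·3² + 3)/(2·1) ≡ 30/2. 2⁻¹ ≡ 16 (mod 31), so λ ≡ 30·16 ≡ 15.
  x = λ² - 3 - 3 = 225 - 6 ≡ 2; y = λ·(3 - 2) - 1 ≡ 14. → (2, 14)
double: tangent at (2, 14): λ = (3·2² + 3)/(2·14) ≡ 15/28. 28⁻¹ ≡ 10 (mod 31) since 28·10 = 280 ≡ 1, so λ ≡ 15·10 ≡ 26.
  x = λ² - 2 - 2 = 676 - 4 ≡ 21; y = λ·(2 - 21) - 14 ≡ 19. → (21, 19)
4G = (21, 19).
Next 3H:
Repeated addition: build up to 3H.
2H: tangent at (21, 12): λ = (3·21² + 3)/(2·12) ≡ 24/24. 24⁻¹ ≡ 22 (mod 31) since 24·22 = 528 ≡ 1, so λ ≡ 24·22 ≡ 1.
  x = λ² - 21 - 21 = 1 - 42 ≡ 21; y = λ·(21 - 21) - 12 ≡ 19. → (21, 19)
3H: (21, 19) + (21, 12): same x and y₁ ≡ -y₂, so the sum is O.
3H = O.
Finally 4G + 3H:
(21, 19) + O = (21, 19) (identity).

(21, 19)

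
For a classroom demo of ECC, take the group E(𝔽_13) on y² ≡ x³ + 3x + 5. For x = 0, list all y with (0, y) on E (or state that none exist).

none

x³ + 3x + 5 = 5 ≡ 5 (mod 13).
5 is a non-residue mod 13; no y exists.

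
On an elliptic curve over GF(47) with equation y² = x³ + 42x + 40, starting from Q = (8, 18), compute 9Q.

(4, 15)

Repeated addition: build up to 9Q.
2Q: tangent at (8, 18): λ = (3·8² + 42)/(2·18) ≡ 46/36. 36⁻¹ ≡ 17 (mod 47), so λ ≡ 46·17 ≡ 30.
  x = λ² - 8 - 8 = 900 - 16 ≡ 38; y = λ·(8 - 38) - 18 ≡ 22. → (38, 22)
3Q: (38, 22) + (8, 18). λ = (18 - 22)/(8 - 38) ≡ 43/17 mod 47. 17⁻¹ ≡ 36 (mod 47), so λ ≡ 44.
  x = λ² - 38 - 8 = 1936 - 46 ≡ 10; y = λ·(38 - 10) - 22 ≡ 35. → (10, 35)
4Q: (10, 35) + (8, 18). λ = (18 - 35)/(8 - 10) ≡ 30/45 mod 47. 45⁻¹ ≡ 23 (mod 47) since 45·23 = 1035 ≡ 1, so λ ≡ 32.
  x = λ² - 10 - 8 = 1024 - 18 ≡ 19; y = λ·(10 - 19) - 35 ≡ 6. → (19, 6)
5Q: (19, 6) + (8, 18). λ = (18 - 6)/(8 - 19) ≡ 12/36 mod 47. 36⁻¹ ≡ 17 (mod 47) since 36·17 = 612 ≡ 1, so λ ≡ 16.
  x = λ² - 19 - 8 = 256 - 27 ≡ 41; y = λ·(19 - 41) - 6 ≡ 18. → (41, 18)
6Q: (41, 18) + (8, 18). λ = (18 - 18)/(8 - 41) ≡ 0/14 mod 47. 14⁻¹ ≡ 37 (mod 47), so λ ≡ 0.
  x = λ² - 41 - 8 = 0 - 49 ≡ 45; y = λ·(41 - 45) - 18 ≡ 29. → (45, 29)
7Q: (45, 29) + (8, 18). λ = (18 - 29)/(8 - 45) ≡ 36/10 mod 47. 10⁻¹ ≡ 33 (mod 47) since 10·33 = 330 ≡ 1, so λ ≡ 13.
  x = λ² - 45 - 8 = 169 - 53 ≡ 22; y = λ·(45 - 22) - 29 ≡ 35. → (22, 35)
8Q: (22, 35) + (8, 18). λ = (18 - 35)/(8 - 22) ≡ 30/33 mod 47. 33⁻¹ ≡ 10 (mod 47) since 33·10 = 330 ≡ 1, so λ ≡ 18.
  x = λ² - 22 - 8 = 324 - 30 ≡ 12; y = λ·(22 - 12) - 35 ≡ 4. → (12, 4)
9Q: (12, 4) + (8, 18). λ = (18 - 4)/(8 - 12) ≡ 14/43 mod 47. 43⁻¹ ≡ 35 (mod 47), so λ ≡ 20.
  x = λ² - 12 - 8 = 400 - 20 ≡ 4; y = λ·(12 - 4) - 4 ≡ 15. → (4, 15)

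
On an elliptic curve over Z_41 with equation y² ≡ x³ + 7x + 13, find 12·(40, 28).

O

Write Q = (40, 28).
Repeated addition: build up to 12Q.
2Q: tangent at (40, 28): λ = (3·40² + 7)/(2·28) ≡ 10/15. 15⁻¹ ≡ 11 (mod 41), so λ ≡ 10·11 ≡ 28.
  x = λ² - 40 - 40 = 784 - 80 ≡ 7; y = λ·(40 - 7) - 28 ≡ 35. → (7, 35)
3Q: (7, 35) + (40, 28). λ = (28 - 35)/(40 - 7) ≡ 34/33 mod 41. 33⁻¹ ≡ 5 (mod 41), so λ ≡ 6.
  x = λ² - 7 - 40 = 36 - 47 ≡ 30; y = λ·(7 - 30) - 35 ≡ 32. → (30, 32)
4Q: (30, 32) + (40, 28). λ = (28 - 32)/(40 - 30) ≡ 37/10 mod 41. 10⁻¹ ≡ 37 (mod 41) since 10·37 = 370 ≡ 1, so λ ≡ 16.
  x = λ² - 30 - 40 = 256 - 70 ≡ 22; y = λ·(30 - 22) - 32 ≡ 14. → (22, 14)
5Q: (22, 14) + (40, 28). λ = (28 - 14)/(40 - 22) ≡ 14/18 mod 41. 18⁻¹ ≡ 16 (mod 41) since 18·16 = 288 ≡ 1, so λ ≡ 19.
  x = λ² - 22 - 40 = 361 - 62 ≡ 12; y = λ·(22 - 12) - 14 ≡ 12. → (12, 12)
6Q: (12, 12) + (40, 28). λ = (28 - 12)/(40 - 12) ≡ 16/28 mod 41. 28⁻¹ ≡ 22 (mod 41), so λ ≡ 24.
  x = λ² - 12 - 40 = 576 - 52 ≡ 32; y = λ·(12 - 32) - 12 ≡ 0. → (32, 0)
7Q: (32, 0) + (40, 28). λ = (28 - 0)/(40 - 32) ≡ 28/8 mod 41. 8⁻¹ ≡ 36 (mod 41) since 8·36 = 288 ≡ 1, so λ ≡ 24.
  x = λ² - 32 - 40 = 576 - 72 ≡ 12; y = λ·(32 - 12) - 0 ≡ 29. → (12, 29)
8Q: (12, 29) + (40, 28). λ = (28 - 29)/(40 - 12) ≡ 40/28 mod 41. 28⁻¹ ≡ 22 (mod 41) since 28·22 = 616 ≡ 1, so λ ≡ 19.
  x = λ² - 12 - 40 = 361 - 52 ≡ 22; y = λ·(12 - 22) - 29 ≡ 27. → (22, 27)
9Q: (22, 27) + (40, 28). λ = (28 - 27)/(40 - 22) ≡ 1/18 mod 41. 18⁻¹ ≡ 16 (mod 41) since 18·16 = 288 ≡ 1, so λ ≡ 16.
  x = λ² - 22 - 40 = 256 - 62 ≡ 30; y = λ·(22 - 30) - 27 ≡ 9. → (30, 9)
10Q: (30, 9) + (40, 28). λ = (28 - 9)/(40 - 30) ≡ 19/10 mod 41. 10⁻¹ ≡ 37 (mod 41), so λ ≡ 6.
  x = λ² - 30 - 40 = 36 - 70 ≡ 7; y = λ·(30 - 7) - 9 ≡ 6. → (7, 6)
11Q: (7, 6) + (40, 28). λ = (28 - 6)/(40 - 7) ≡ 22/33 mod 41. 33⁻¹ ≡ 5 (mod 41) since 33·5 = 165 ≡ 1, so λ ≡ 28.
  x = λ² - 7 - 40 = 784 - 47 ≡ 40; y = λ·(7 - 40) - 6 ≡ 13. → (40, 13)
12Q: (40, 13) + (40, 28): same x and y₁ ≡ -y₂, so the sum is 𝒪.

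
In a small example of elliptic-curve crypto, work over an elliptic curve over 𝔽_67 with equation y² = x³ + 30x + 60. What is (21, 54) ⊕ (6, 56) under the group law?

(21, 54) + (6, 56). λ = (56 - 54)/(6 - 21) ≡ 2/52 mod 67. 52⁻¹ ≡ 58 (mod 67), so λ ≡ 49.
  x = λ² - 21 - 6 = 2401 - 27 ≡ 29; y = λ·(21 - 29) - 54 ≡ 23. → (29, 23)

(29, 23)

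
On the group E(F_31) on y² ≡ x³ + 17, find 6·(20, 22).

Write Q = (20, 22).
Repeated addition: build up to 6Q.
2Q: tangent at (20, 22): λ = (3·20² + 0)/(2·22) ≡ 22/13. 13⁻¹ ≡ 12 (mod 31) since 13·12 = 156 ≡ 1, so λ ≡ 22·12 ≡ 16.
  x = λ² - 20 - 20 = 256 - 40 ≡ 30; y = λ·(20 - 30) - 22 ≡ 4. → (30, 4)
3Q: (30, 4) + (20, 22). λ = (22 - 4)/(20 - 30) ≡ 18/21 mod 31. 21⁻¹ ≡ 3 (mod 31) since 21·3 = 63 ≡ 1, so λ ≡ 23.
  x = λ² - 30 - 20 = 529 - 50 ≡ 14; y = λ·(30 - 14) - 4 ≡ 23. → (14, 23)
4Q: (14, 23) + (20, 22). λ = (22 - 23)/(20 - 14) ≡ 30/6 mod 31. 6⁻¹ ≡ 26 (mod 31), so λ ≡ 5.
  x = λ² - 14 - 20 = 25 - 34 ≡ 22; y = λ·(14 - 22) - 23 ≡ 30. → (22, 30)
5Q: (22, 30) + (20, 22). λ = (22 - 30)/(20 - 22) ≡ 23/29 mod 31. 29⁻¹ ≡ 15 (mod 31), so λ ≡ 4.
  x = λ² - 22 - 20 = 16 - 42 ≡ 5; y = λ·(22 - 5) - 30 ≡ 7. → (5, 7)
6Q: (5, 7) + (20, 22). λ = (22 - 7)/(20 - 5) ≡ 15/15 mod 31. 15⁻¹ ≡ 29 (mod 31), so λ ≡ 1.
  x = λ² - 5 - 20 = 1 - 25 ≡ 7; y = λ·(5 - 7) - 7 ≡ 22. → (7, 22)

(7, 22)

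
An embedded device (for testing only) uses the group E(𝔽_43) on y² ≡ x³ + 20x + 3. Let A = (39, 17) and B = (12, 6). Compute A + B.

(39, 17) + (12, 6). λ = (6 - 17)/(12 - 39) ≡ 32/16 mod 43. 16⁻¹ ≡ 35 (mod 43), so λ ≡ 2.
  x = λ² - 39 - 12 = 4 - 51 ≡ 39; y = λ·(39 - 39) - 17 ≡ 26. → (39, 26)

(39, 26)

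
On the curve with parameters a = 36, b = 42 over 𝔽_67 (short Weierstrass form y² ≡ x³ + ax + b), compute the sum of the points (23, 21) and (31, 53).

(23, 21) + (31, 53). λ = (53 - 21)/(31 - 23) ≡ 32/8 mod 67. 8⁻¹ ≡ 42 (mod 67), so λ ≡ 4.
  x = λ² - 23 - 31 = 16 - 54 ≡ 29; y = λ·(23 - 29) - 21 ≡ 22. → (29, 22)

(29, 22)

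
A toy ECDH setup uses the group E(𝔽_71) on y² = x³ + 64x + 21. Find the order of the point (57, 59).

6

2P: tangent at (57, 59): λ = (3·57² + 64)/(2·59) ≡ 13/47. 47⁻¹ ≡ 68 (mod 71) since 47·68 = 3196 ≡ 1, so λ ≡ 13·68 ≡ 32.
  x = λ² - 57 - 57 = 1024 - 114 ≡ 58; y = λ·(57 - 58) - 59 ≡ 51. → (58, 51)
3P: (58, 51) + (57, 59). λ = (59 - 51)/(57 - 58) ≡ 8/70 mod 71. 70⁻¹ ≡ 70 (mod 71), so λ ≡ 63.
  x = λ² - 58 - 57 = 3969 - 115 ≡ 20; y = λ·(58 - 20) - 51 ≡ 0. → (20, 0)
4P: (20, 0) + (57, 59). λ = (59 - 0)/(57 - 20) ≡ 59/37 mod 71. 37⁻¹ ≡ 48 (mod 71) since 37·48 = 1776 ≡ 1, so λ ≡ 63.
  x = λ² - 20 - 57 = 3969 - 77 ≡ 58; y = λ·(20 - 58) - 0 ≡ 20. → (58, 20)
5P: (58, 20) + (57, 59). λ = (59 - 20)/(57 - 58) ≡ 39/70 mod 71. 70⁻¹ ≡ 70 (mod 71), so λ ≡ 32.
  x = λ² - 58 - 57 = 1024 - 115 ≡ 57; y = λ·(58 - 57) - 20 ≡ 12. → (57, 12)
6P: (57, 12) + (57, 59): same x and y₁ ≡ -y₂, so the sum is 𝒪.
6P = 𝒪, so the order is 6.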